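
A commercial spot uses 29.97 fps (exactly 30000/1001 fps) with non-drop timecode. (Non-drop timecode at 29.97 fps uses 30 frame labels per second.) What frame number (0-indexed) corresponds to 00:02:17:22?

Total seconds to the label: (0 × 3600 + 2 × 60 + 17) = 137.
Frame index = 137 × 30 + 22 = 4132.

frame 4132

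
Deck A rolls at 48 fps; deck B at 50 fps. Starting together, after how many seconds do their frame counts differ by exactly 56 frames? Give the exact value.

The gap grows by |50 − 48| = 2 frames per second.
Time for a 56-frame gap: 56 ÷ (2) = 28 s.

28 seconds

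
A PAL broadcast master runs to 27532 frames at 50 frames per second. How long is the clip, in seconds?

550.64 seconds

Running time = 27532 / (50) = 550.64 s.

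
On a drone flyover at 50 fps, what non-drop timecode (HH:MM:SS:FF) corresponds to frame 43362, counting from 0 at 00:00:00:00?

00:14:27:12

43362 ÷ 50 = 867 full seconds, remainder 12 frames.
867 s = 0 h 14 min 27 s.
Timecode: 00:14:27:12.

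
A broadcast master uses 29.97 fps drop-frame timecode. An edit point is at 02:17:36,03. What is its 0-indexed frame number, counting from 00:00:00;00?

As if non-drop at 30 labels/s: (2 × 3600 + 17 × 60 + 36) × 30 + 3 = 247683.
Minute boundaries passed: 137; those not divisible by 10: 137 − 13 = 124; dropped labels = 2 × 124 = 248.
Actual frame index = 247683 − 248 = 247435.

247435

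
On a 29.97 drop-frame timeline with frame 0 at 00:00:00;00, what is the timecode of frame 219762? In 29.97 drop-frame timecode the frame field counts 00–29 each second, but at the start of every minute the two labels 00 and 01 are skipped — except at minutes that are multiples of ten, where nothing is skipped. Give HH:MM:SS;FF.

Ten DF minutes hold 17982 frames, so frame 219762 lies in block 12 (frames 215784–233765) with 3978 frames into that block.
The block's first minute is 1800 frames and the rest 1798 each; 3978 frames reaches minute 2, so 12 × 18 + 2 × 2 = 220 labels have been skipped so far.
Adding those back, label number 219762 + 220 = 219982 at 30 labels/s is 7332 s + 22 f = 2 h 2 min 12 s frame 22, i.e. 02:02:12;22.

02:02:12;22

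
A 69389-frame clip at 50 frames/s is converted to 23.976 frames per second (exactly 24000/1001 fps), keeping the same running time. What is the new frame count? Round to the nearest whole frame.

33273 frames

Frames at target rate = 69389 × (24000/1001) / (50) = 33306720/1001 ≈ 33273.447.
Nearest whole frame: 33273.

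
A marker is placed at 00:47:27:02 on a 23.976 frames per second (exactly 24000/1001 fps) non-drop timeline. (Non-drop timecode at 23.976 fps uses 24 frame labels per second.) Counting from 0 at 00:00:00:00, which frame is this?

68330

Total seconds to the label: (0 × 3600 + 47 × 60 + 27) = 2847.
Frame index = 2847 × 24 + 2 = 68330.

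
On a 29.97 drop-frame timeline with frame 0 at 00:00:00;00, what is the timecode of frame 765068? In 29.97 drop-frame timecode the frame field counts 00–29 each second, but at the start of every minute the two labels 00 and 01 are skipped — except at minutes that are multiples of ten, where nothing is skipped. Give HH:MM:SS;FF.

Ten DF minutes hold 17982 frames, so frame 765068 lies in block 42 (frames 755244–773225) with 9824 frames into that block.
The block's first minute is 1800 frames and the rest 1798 each; 9824 frames reaches minute 5, so 42 × 18 + 5 × 2 = 766 labels have been skipped so far.
Adding those back, label number 765068 + 766 = 765834 at 30 labels/s is 25527 s + 24 f = 7 h 5 min 27 s frame 24, i.e. 07:05:27;24.

07:05:27;24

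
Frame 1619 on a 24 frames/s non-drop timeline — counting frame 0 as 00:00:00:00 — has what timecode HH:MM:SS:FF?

00:01:07:11

1619 ÷ 24 = 67 full seconds, remainder 11 frames.
67 s = 0 h 1 min 7 s.
Timecode: 00:01:07:11.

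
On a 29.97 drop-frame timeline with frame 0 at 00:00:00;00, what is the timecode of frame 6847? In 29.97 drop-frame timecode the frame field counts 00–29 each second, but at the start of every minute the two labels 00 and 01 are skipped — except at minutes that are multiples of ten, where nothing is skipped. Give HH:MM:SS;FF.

Each 10-minute DF block holds 10 × 60 × 30 − 9 × 2 = 17982 frames. 6847 ÷ 17982 → 0 full blocks, remainder 6847.
Within the partial block the first minute is 1800 frames and each further minute 1798, so 3 further minute boundaries passed. Total skipped labels = 18 × 0 + 2 × 3 = 6.
Non-drop label index = 6847 + 6 = 6853; at 30 labels/s that is 00:03:48:13, i.e. DF 00:03:48;13.

00:03:48;13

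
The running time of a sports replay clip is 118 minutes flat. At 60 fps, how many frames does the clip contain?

118 min = 7080 s.
Frames = 7080 × 60 = 424800.

424800 frames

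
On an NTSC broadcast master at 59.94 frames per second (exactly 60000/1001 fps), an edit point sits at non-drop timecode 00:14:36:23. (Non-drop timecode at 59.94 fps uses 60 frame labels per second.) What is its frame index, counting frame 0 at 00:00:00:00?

Total seconds to the label: (0 × 3600 + 14 × 60 + 36) = 876.
Frame index = 876 × 60 + 23 = 52583.

52583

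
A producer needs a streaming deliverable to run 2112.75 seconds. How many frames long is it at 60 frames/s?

Frames = 2112.75 × 60 = 126765.

126765 frames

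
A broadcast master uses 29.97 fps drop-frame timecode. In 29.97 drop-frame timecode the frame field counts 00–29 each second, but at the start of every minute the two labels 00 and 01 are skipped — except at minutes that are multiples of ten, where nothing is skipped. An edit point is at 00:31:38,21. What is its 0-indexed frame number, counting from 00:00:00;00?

As if non-drop at 30 labels/s: (0 × 3600 + 31 × 60 + 38) × 30 + 21 = 56961.
Minute boundaries passed: 31; those not divisible by 10: 31 − 3 = 28; dropped labels = 2 × 28 = 56.
Actual frame index = 56961 − 56 = 56905.

56905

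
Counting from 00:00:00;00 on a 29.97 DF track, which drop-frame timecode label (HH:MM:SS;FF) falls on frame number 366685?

03:23:55;01

Ten DF minutes hold 17982 frames, so frame 366685 lies in block 20 (frames 359640–377621) with 7045 frames into that block.
The block's first minute is 1800 frames and the rest 1798 each; 7045 frames reaches minute 3, so 20 × 18 + 3 × 2 = 366 labels have been skipped so far.
Adding those back, label number 366685 + 366 = 367051 at 30 labels/s is 12235 s + 1 f = 3 h 23 min 55 s frame 1, i.e. 03:23:55;01.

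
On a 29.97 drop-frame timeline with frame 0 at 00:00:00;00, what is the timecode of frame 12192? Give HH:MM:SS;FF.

Each 10-minute DF block holds 10 × 60 × 30 − 9 × 2 = 17982 frames. 12192 ÷ 17982 → 0 full blocks, remainder 12192.
Within the partial block the first minute is 1800 frames and each further minute 1798, so 6 further minute boundaries passed. Total skipped labels = 18 × 0 + 2 × 6 = 12.
Non-drop label index = 12192 + 12 = 12204; at 30 labels/s that is 00:06:46:24, i.e. DF 00:06:46;24.

00:06:46;24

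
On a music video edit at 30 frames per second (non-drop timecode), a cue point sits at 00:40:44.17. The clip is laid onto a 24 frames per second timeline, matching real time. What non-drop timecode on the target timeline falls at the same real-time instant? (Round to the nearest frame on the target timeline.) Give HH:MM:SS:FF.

Source frame index: (0×3600 + 40×60 + 44) × 30 + 17 = 73337.
Real time: 73337 / (30) = 73337/30 s.
Target frame: (73337/30) × (24) = 293348/5 ≈ 58669.600 → 58670.
At 24 labels/s: frame 58670 → 00:40:44:14.

00:40:44:14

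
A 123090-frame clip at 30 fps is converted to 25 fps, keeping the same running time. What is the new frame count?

102575 frames

Target frames = source frames × (target rate / source rate) = 123090 × (25)/(30) = 123090 × 5/6 = 102575.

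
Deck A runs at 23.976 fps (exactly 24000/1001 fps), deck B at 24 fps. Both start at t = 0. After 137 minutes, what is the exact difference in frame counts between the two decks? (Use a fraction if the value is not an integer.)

197280/1001 frames

137 min = 8220 s.
A emits 24000/1001 × 8220 = 197280000/1001 frames; B emits 24 × 8220 = 197280.
Difference = 197280/1001 frames (≈ 197.0829); B is ahead of A.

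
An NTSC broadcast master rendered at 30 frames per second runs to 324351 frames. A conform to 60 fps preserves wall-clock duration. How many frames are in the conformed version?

Target frames = source frames × (target rate / source rate) = 324351 × (60)/(30) = 324351 × 2 = 648702.

648702 frames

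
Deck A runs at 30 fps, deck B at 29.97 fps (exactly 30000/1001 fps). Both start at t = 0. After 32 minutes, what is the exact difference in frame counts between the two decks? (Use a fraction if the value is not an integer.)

57600/1001 frames

32 min = 1920 s.
A emits 30 × 1920 = 57600 frames; B emits 30000/1001 × 1920 = 57600000/1001.
Difference = 57600/1001 frames (≈ 57.5425); B is behind A.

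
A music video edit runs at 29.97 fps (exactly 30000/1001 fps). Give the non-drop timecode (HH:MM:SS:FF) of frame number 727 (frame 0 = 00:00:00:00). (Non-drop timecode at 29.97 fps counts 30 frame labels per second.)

00:00:24:07

727 ÷ 30 = 24 full seconds, remainder 7 frames.
24 s = 0 h 0 min 24 s.
Timecode: 00:00:24:07.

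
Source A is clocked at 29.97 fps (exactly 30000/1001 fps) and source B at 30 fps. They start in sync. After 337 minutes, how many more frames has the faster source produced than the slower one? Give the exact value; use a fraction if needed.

337 min = 20220 s.
A emits 30000/1001 × 20220 = 606600000/1001 frames; B emits 30 × 20220 = 606600.
Difference = 606600/1001 frames (≈ 605.9940); B is ahead of A.

606600/1001 frames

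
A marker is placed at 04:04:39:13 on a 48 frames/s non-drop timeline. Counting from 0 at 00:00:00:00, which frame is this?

Total seconds to the label: (4 × 3600 + 4 × 60 + 39) = 14679.
Frame index = 14679 × 48 + 13 = 704605.

frame 704605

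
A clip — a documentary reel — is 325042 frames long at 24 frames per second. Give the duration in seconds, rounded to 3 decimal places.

13543.417 seconds

Running time = 325042 × 1/24 = 162521/12 s ≈ 13543.417 s.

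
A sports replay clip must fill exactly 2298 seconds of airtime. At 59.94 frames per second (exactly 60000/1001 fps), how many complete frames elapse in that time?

137742 frames

Frames = 2298 × 60000/1001 = 137880000/1001 ≈ 137742.2577.
Complete frames: 137742.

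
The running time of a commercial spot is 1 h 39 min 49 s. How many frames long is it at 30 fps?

179670 frames

1 h 39 min 49 s = 5989 s.
Frames = 5989 × 30 = 179670.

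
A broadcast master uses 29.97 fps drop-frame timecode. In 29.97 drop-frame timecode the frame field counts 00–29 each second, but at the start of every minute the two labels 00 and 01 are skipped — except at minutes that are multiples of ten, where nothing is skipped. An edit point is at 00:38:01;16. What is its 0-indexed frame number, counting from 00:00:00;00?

Complete 10-minute blocks: 3, each 17982 frames → 53946.
Remaining 8 whole minutes in the current block: 1800 + 7 × 1798 = 14386 frames.
Within the current minute: 1 × 30 + 16 − 2 = 44 (labels ;00/;01 skipped at this minute). Total = 53946 + 14386 + 44 = 68376.

68376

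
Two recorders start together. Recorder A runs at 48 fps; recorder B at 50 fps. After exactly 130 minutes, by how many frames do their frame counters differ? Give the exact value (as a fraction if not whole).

15600 frames

130 min = 7800 s.
A emits 48 × 7800 = 374400 frames; B emits 50 × 7800 = 390000.
Difference = 15600 frames; B is ahead of A.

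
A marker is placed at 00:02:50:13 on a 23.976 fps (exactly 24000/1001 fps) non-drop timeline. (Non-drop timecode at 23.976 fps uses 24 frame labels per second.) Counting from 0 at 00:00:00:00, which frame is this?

4093

Total seconds to the label: (0 × 3600 + 2 × 60 + 50) = 170.
Frame index = 170 × 24 + 13 = 4093.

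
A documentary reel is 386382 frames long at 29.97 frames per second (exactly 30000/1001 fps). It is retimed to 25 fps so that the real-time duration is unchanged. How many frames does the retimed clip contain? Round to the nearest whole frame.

Frames at target rate = 386382 × (25) / (30000/1001) = 64461397/200 ≈ 322306.985.
Nearest whole frame: 322307.

322307 frames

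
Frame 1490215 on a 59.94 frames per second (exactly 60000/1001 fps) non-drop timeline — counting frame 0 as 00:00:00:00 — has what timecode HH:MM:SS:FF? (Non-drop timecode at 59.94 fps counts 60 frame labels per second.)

1490215 ÷ 60 = 24836 full seconds, remainder 55 frames.
24836 s = 6 h 53 min 56 s.
Timecode: 06:53:56:55.

06:53:56:55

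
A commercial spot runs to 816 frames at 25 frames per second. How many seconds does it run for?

Running time = 816 / (25) = 32.64 s.

32.64 seconds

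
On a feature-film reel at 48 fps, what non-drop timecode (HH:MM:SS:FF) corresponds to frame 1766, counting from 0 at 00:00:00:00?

1766 ÷ 48 = 36 full seconds, remainder 38 frames.
36 s = 0 h 0 min 36 s.
Timecode: 00:00:36:38.

00:00:36:38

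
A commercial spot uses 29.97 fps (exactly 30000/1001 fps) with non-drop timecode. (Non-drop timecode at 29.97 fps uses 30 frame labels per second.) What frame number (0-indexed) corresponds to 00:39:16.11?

Total seconds to the label: (0 × 3600 + 39 × 60 + 16) = 2356.
Frame index = 2356 × 30 + 11 = 70691.

70691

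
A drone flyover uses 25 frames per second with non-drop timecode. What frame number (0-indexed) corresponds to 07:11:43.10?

647585

Total seconds to the label: (7 × 3600 + 11 × 60 + 43) = 25903.
Frame index = 25903 × 25 + 10 = 647585.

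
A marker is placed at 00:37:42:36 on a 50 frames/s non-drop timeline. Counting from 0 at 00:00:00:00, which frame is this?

Total seconds to the label: (0 × 3600 + 37 × 60 + 42) = 2262.
Frame index = 2262 × 50 + 36 = 113136.

frame 113136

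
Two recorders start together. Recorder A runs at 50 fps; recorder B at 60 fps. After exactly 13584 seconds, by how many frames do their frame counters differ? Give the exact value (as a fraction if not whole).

135840 frames

A emits 50 × 13584 = 679200 frames; B emits 60 × 13584 = 815040.
Difference = 135840 frames; B is ahead of A.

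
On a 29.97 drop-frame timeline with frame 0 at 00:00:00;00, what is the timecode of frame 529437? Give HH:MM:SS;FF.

04:54:25;17

Each 10-minute DF block holds 10 × 60 × 30 − 9 × 2 = 17982 frames. 529437 ÷ 17982 → 29 full blocks, remainder 7959.
Within the partial block the first minute is 1800 frames and each further minute 1798, so 4 further minute boundaries passed. Total skipped labels = 18 × 29 + 2 × 4 = 530.
Non-drop label index = 529437 + 530 = 529967; at 30 labels/s that is 04:54:25:17, i.e. DF 04:54:25;17.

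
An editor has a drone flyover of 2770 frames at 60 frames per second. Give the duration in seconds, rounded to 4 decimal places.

46.1667 seconds

Running time = 2770 × 1/60 = 277/6 s ≈ 46.1667 s.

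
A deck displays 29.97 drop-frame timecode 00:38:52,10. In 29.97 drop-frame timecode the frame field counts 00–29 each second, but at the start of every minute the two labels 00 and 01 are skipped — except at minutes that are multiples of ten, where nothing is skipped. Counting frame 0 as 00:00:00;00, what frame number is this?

Complete 10-minute blocks: 3, each 17982 frames → 53946.
Remaining 8 whole minutes in the current block: 1800 + 7 × 1798 = 14386 frames.
Within the current minute: 52 × 30 + 10 − 2 = 1568 (labels ;00/;01 skipped at this minute). Total = 53946 + 14386 + 1568 = 69900.

69900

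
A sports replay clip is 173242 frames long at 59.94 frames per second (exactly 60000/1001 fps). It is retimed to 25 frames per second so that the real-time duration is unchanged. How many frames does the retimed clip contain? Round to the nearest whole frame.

72256 frames

Frames at target rate = 173242 × (25) / (60000/1001) = 86707621/1200 ≈ 72256.351.
Nearest whole frame: 72256.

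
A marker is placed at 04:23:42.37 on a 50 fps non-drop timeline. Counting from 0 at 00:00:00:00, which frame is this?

frame 791137

Total seconds to the label: (4 × 3600 + 23 × 60 + 42) = 15822.
Frame index = 15822 × 50 + 37 = 791137.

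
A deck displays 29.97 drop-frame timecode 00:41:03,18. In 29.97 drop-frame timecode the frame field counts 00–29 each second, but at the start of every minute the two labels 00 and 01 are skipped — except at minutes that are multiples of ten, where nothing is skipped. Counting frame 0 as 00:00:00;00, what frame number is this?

As if non-drop at 30 labels/s: (0 × 3600 + 41 × 60 + 3) × 30 + 18 = 73908.
Minute boundaries passed: 41; those not divisible by 10: 41 − 4 = 37; dropped labels = 2 × 37 = 74.
Actual frame index = 73908 − 74 = 73834.

73834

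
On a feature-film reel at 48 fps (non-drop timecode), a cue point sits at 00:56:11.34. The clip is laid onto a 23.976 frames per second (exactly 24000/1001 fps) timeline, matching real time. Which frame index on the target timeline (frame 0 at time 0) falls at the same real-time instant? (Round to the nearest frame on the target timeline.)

frame 80840

Source frame index: (0×3600 + 56×60 + 11) × 48 + 34 = 161842.
Real time: 161842 / (48) = 80921/24 s.
Target frame: (80921/24) × (24000/1001) = 80921000/1001 ≈ 80840.160 → 80840.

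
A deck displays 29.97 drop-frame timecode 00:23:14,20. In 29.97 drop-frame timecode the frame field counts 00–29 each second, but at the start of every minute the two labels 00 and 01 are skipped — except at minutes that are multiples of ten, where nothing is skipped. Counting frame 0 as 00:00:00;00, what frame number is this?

Complete 10-minute blocks: 2, each 17982 frames → 35964.
Remaining 3 whole minutes in the current block: 1800 + 2 × 1798 = 5396 frames.
Within the current minute: 14 × 30 + 20 − 2 = 438 (labels ;00/;01 skipped at this minute). Total = 35964 + 5396 + 438 = 41798.

41798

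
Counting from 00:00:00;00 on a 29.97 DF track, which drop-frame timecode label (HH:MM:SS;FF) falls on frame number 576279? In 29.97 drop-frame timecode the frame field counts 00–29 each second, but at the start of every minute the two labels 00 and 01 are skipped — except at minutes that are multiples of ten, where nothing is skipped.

05:20:28;15

Each 10-minute DF block holds 10 × 60 × 30 − 9 × 2 = 17982 frames. 576279 ÷ 17982 → 32 full blocks, remainder 855.
Within the partial block the first minute is 1800 frames and each further minute 1798, so 0 further minute boundaries passed. Total skipped labels = 18 × 32 + 2 × 0 = 576.
Non-drop label index = 576279 + 576 = 576855; at 30 labels/s that is 05:20:28:15, i.e. DF 05:20:28;15.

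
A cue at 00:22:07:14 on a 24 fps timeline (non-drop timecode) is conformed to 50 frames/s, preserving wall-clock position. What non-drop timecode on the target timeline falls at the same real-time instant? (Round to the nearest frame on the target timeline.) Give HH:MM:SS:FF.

Source frame index: (0×3600 + 22×60 + 7) × 24 + 14 = 31862.
Real time: 31862 / (24) = 15931/12 s.
Target frame: (15931/12) × (50) = 398275/6 ≈ 66379.167 → 66379.
At 50 labels/s: frame 66379 → 00:22:07:29.

00:22:07:29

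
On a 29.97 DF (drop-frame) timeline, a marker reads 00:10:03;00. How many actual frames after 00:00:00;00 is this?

Complete 10-minute blocks: 1, each 17982 frames → 17982.
Remaining 0 whole minutes in the current block: 0 frames.
Within the current minute: 3 × 30 + 0 = 90. Total = 17982 + 0 + 90 = 18072.

18072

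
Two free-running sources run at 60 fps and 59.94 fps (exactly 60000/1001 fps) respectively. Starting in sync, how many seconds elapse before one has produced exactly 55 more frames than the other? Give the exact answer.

The gap grows by |60000/1001 − 60| = 60/1001 frames per second.
Time for a 55-frame gap: 55 ÷ (60/1001) = 11011/12 s.

11011/12 seconds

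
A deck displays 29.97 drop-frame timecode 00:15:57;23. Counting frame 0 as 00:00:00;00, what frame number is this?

Complete 10-minute blocks: 1, each 17982 frames → 17982.
Remaining 5 whole minutes in the current block: 1800 + 4 × 1798 = 8992 frames.
Within the current minute: 57 × 30 + 23 − 2 = 1731 (labels ;00/;01 skipped at this minute). Total = 17982 + 8992 + 1731 = 28705.

28705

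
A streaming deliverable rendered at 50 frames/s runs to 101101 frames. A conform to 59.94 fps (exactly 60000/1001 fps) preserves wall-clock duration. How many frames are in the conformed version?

121200 frames

Target frames = source frames × (target rate / source rate) = 101101 × (60000/1001)/(50) = 101101 × 1200/1001 = 121200.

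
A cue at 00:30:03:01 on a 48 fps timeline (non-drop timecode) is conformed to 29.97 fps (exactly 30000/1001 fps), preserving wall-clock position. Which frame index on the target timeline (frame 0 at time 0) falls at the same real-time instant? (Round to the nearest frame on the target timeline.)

Source frame index: (0×3600 + 30×60 + 3) × 48 + 1 = 86545.
Real time: 86545 / (48) = 86545/48 s.
Target frame: (86545/48) × (30000/1001) = 54090625/1001 ≈ 54036.588 → 54037.

frame 54037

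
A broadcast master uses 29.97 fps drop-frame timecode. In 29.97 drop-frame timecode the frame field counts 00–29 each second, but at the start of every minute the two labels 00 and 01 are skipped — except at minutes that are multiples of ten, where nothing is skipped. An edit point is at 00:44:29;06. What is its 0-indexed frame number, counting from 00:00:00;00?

79996

Complete 10-minute blocks: 4, each 17982 frames → 71928.
Remaining 4 whole minutes in the current block: 1800 + 3 × 1798 = 7194 frames.
Within the current minute: 29 × 30 + 6 − 2 = 874 (labels ;00/;01 skipped at this minute). Total = 71928 + 7194 + 874 = 79996.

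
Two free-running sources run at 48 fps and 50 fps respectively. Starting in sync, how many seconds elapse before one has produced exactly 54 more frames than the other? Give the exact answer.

The gap grows by |50 − 48| = 2 frames per second.
Time for a 54-frame gap: 54 ÷ (2) = 27 s.

27 seconds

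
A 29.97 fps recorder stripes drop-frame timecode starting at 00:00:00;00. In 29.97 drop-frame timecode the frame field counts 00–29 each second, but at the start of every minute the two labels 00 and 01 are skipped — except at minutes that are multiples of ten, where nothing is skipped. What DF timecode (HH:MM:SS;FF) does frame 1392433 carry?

12:54:20;27

Each 10-minute DF block holds 10 × 60 × 30 − 9 × 2 = 17982 frames. 1392433 ÷ 17982 → 77 full blocks, remainder 7819.
Within the partial block the first minute is 1800 frames and each further minute 1798, so 4 further minute boundaries passed. Total skipped labels = 18 × 77 + 2 × 4 = 1394.
Non-drop label index = 1392433 + 1394 = 1393827; at 30 labels/s that is 12:54:20:27, i.e. DF 12:54:20;27.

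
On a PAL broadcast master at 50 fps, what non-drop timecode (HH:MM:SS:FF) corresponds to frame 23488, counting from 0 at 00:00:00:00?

23488 ÷ 50 = 469 full seconds, remainder 38 frames.
469 s = 0 h 7 min 49 s.
Timecode: 00:07:49:38.

00:07:49:38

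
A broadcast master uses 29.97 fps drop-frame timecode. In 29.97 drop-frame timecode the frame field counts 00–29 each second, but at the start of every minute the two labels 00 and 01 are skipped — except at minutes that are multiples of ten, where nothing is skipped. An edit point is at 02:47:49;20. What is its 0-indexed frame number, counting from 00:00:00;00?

As if non-drop at 30 labels/s: (2 × 3600 + 47 × 60 + 49) × 30 + 20 = 302090.
Minute boundaries passed: 167; those not divisible by 10: 167 − 16 = 151; dropped labels = 2 × 151 = 302.
Actual frame index = 302090 − 302 = 301788.

301788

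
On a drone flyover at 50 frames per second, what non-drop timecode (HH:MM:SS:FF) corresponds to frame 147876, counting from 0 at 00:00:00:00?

00:49:17:26

147876 ÷ 50 = 2957 full seconds, remainder 26 frames.
2957 s = 0 h 49 min 17 s.
Timecode: 00:49:17:26.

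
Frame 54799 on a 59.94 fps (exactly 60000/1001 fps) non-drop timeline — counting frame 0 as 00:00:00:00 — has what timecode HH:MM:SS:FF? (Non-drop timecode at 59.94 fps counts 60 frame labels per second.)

00:15:13:19

54799 ÷ 60 = 913 full seconds, remainder 19 frames.
913 s = 0 h 15 min 13 s.
Timecode: 00:15:13:19.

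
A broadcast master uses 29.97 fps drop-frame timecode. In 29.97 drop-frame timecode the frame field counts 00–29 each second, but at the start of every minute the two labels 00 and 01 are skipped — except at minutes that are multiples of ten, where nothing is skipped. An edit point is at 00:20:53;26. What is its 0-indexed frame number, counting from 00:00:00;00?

37580

Complete 10-minute blocks: 2, each 17982 frames → 35964.
Remaining 0 whole minutes in the current block: 0 frames.
Within the current minute: 53 × 30 + 26 = 1616. Total = 35964 + 0 + 1616 = 37580.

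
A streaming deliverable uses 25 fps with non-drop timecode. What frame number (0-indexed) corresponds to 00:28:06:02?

42152

Total seconds to the label: (0 × 3600 + 28 × 60 + 6) = 1686.
Frame index = 1686 × 25 + 2 = 42152.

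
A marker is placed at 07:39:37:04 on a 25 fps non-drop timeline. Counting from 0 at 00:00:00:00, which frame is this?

frame 689429

Total seconds to the label: (7 × 3600 + 39 × 60 + 37) = 27577.
Frame index = 27577 × 25 + 4 = 689429.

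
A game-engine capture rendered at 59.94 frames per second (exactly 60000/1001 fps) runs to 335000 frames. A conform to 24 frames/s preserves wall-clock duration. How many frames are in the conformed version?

134134 frames

Target frames = source frames × (target rate / source rate) = 335000 × (24)/(60000/1001) = 335000 × 1001/2500 = 134134.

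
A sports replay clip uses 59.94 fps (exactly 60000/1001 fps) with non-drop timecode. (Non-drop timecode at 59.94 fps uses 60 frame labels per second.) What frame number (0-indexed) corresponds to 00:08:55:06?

32106

Total seconds to the label: (0 × 3600 + 8 × 60 + 55) = 535.
Frame index = 535 × 60 + 6 = 32106.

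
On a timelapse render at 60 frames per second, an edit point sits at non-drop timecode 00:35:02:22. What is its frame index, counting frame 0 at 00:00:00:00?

126142

Total seconds to the label: (0 × 3600 + 35 × 60 + 2) = 2102.
Frame index = 2102 × 60 + 22 = 126142.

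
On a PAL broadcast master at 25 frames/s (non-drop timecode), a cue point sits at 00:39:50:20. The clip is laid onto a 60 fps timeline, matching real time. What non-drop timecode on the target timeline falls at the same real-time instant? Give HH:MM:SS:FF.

Source frame index: (0×3600 + 39×60 + 50) × 25 + 20 = 59770.
Real time: 59770 / (25) = 11954/5 s.
Target frame: (11954/5) × (60) = 143448.
At 60 labels/s: frame 143448 → 00:39:50:48.

00:39:50:48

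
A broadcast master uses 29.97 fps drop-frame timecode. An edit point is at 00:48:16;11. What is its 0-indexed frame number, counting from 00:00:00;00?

As if non-drop at 30 labels/s: (0 × 3600 + 48 × 60 + 16) × 30 + 11 = 86891.
Minute boundaries passed: 48; those not divisible by 10: 48 − 4 = 44; dropped labels = 2 × 44 = 88.
Actual frame index = 86891 − 88 = 86803.

86803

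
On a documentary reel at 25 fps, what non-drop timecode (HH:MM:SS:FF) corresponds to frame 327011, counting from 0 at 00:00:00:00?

03:38:00:11

327011 ÷ 25 = 13080 full seconds, remainder 11 frames.
13080 s = 3 h 38 min 0 s.
Timecode: 03:38:00:11.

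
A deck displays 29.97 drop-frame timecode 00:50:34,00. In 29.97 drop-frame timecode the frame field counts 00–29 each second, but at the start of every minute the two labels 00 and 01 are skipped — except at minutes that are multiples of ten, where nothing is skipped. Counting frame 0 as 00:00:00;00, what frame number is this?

90930

Complete 10-minute blocks: 5, each 17982 frames → 89910.
Remaining 0 whole minutes in the current block: 0 frames.
Within the current minute: 34 × 30 + 0 = 1020. Total = 89910 + 0 + 1020 = 90930.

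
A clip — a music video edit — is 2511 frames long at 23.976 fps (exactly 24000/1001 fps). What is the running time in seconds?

104.729625 seconds

Running time = 2511 / (24000/1001) = 104.729625 s.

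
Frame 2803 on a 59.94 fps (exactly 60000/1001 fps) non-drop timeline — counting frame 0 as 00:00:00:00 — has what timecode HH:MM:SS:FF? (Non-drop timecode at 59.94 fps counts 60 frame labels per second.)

00:00:46:43

2803 ÷ 60 = 46 full seconds, remainder 43 frames.
46 s = 0 h 0 min 46 s.
Timecode: 00:00:46:43.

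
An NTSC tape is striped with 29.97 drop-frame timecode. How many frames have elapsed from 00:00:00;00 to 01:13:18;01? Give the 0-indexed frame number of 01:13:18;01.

As if non-drop at 30 labels/s: (1 × 3600 + 13 × 60 + 18) × 30 + 1 = 131941.
Minute boundaries passed: 73; those not divisible by 10: 73 − 7 = 66; dropped labels = 2 × 66 = 132.
Actual frame index = 131941 − 132 = 131809.

131809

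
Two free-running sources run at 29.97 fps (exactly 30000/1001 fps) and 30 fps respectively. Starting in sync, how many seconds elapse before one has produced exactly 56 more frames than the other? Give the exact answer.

28028/15 seconds

The gap grows by |30 − 30000/1001| = 30/1001 frames per second.
Time for a 56-frame gap: 56 ÷ (30/1001) = 28028/15 s.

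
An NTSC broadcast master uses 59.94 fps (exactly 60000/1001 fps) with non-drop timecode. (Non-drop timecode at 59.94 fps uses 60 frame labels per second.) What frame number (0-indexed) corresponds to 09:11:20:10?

frame 1984810

Total seconds to the label: (9 × 3600 + 11 × 60 + 20) = 33080.
Frame index = 33080 × 60 + 10 = 1984810.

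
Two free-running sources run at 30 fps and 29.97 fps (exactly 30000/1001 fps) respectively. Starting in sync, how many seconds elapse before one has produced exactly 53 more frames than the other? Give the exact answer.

The gap grows by |30000/1001 − 30| = 30/1001 frames per second.
Time for a 53-frame gap: 53 ÷ (30/1001) = 53053/30 s.

53053/30 seconds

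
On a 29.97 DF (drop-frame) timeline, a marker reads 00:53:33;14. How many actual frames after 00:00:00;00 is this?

96308

As if non-drop at 30 labels/s: (0 × 3600 + 53 × 60 + 33) × 30 + 14 = 96404.
Minute boundaries passed: 53; those not divisible by 10: 53 − 5 = 48; dropped labels = 2 × 48 = 96.
Actual frame index = 96404 − 96 = 96308.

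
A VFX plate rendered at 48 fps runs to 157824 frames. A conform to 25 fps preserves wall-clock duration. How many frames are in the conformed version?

82200 frames

Target frames = source frames × (target rate / source rate) = 157824 × (25)/(48) = 157824 × 25/48 = 82200.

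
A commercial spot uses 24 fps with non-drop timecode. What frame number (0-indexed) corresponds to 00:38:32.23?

Total seconds to the label: (0 × 3600 + 38 × 60 + 32) = 2312.
Frame index = 2312 × 24 + 23 = 55511.

55511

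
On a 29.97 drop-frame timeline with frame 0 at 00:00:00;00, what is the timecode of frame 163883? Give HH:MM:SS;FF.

01:31:08;07

Each 10-minute DF block holds 10 × 60 × 30 − 9 × 2 = 17982 frames. 163883 ÷ 17982 → 9 full blocks, remainder 2045.
Within the partial block the first minute is 1800 frames and each further minute 1798, so 1 further minute boundary passed. Total skipped labels = 18 × 9 + 2 × 1 = 164.
Non-drop label index = 163883 + 164 = 164047; at 30 labels/s that is 01:31:08:07, i.e. DF 01:31:08;07.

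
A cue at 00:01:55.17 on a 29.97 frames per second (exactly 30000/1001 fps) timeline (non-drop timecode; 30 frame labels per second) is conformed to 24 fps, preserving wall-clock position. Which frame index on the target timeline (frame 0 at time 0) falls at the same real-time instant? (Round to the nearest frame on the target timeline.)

Source frame index: (0×3600 + 1×60 + 55) × 30 + 17 = 3467.
Real time: 3467 / (30000/1001) = 3470467/30000 s.
Target frame: (3470467/30000) × (24) = 3470467/1250 ≈ 2776.374 → 2776.

frame 2776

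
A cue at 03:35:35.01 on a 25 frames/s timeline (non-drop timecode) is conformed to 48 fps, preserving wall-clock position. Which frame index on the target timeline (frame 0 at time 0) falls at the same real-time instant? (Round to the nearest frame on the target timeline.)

Source frame index: (3×3600 + 35×60 + 35) × 25 + 1 = 323376.
Real time: 323376 / (25) = 323376/25 s.
Target frame: (323376/25) × (48) = 15522048/25 ≈ 620881.920 → 620882.

frame 620882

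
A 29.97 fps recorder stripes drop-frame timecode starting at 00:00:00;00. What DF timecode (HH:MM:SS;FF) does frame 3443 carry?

Each 10-minute DF block holds 10 × 60 × 30 − 9 × 2 = 17982 frames. 3443 ÷ 17982 → 0 full blocks, remainder 3443.
Within the partial block the first minute is 1800 frames and each further minute 1798, so 1 further minute boundary passed. Total skipped labels = 18 × 0 + 2 × 1 = 2.
Non-drop label index = 3443 + 2 = 3445; at 30 labels/s that is 00:01:54:25, i.e. DF 00:01:54;25.

00:01:54;25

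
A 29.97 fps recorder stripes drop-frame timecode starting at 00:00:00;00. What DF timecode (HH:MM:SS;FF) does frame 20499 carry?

00:11:23;29

Each 10-minute DF block holds 10 × 60 × 30 − 9 × 2 = 17982 frames. 20499 ÷ 17982 → 1 full block, remainder 2517.
Within the partial block the first minute is 1800 frames and each further minute 1798, so 1 further minute boundary passed. Total skipped labels = 18 × 1 + 2 × 1 = 20.
Non-drop label index = 20499 + 20 = 20519; at 30 labels/s that is 00:11:23:29, i.e. DF 00:11:23;29.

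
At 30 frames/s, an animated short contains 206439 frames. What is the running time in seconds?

Running time = 206439 / (30) = 6881.3 s.

6881.3 seconds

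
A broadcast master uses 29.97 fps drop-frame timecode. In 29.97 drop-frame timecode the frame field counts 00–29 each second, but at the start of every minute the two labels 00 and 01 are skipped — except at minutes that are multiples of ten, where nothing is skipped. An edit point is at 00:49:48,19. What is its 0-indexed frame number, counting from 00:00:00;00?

As if non-drop at 30 labels/s: (0 × 3600 + 49 × 60 + 48) × 30 + 19 = 89659.
Minute boundaries passed: 49; those not divisible by 10: 49 − 4 = 45; dropped labels = 2 × 45 = 90.
Actual frame index = 89659 − 90 = 89569.

89569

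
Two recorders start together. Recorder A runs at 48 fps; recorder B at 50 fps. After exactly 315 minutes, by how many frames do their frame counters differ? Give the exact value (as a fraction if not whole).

315 min = 18900 s.
A emits 48 × 18900 = 907200 frames; B emits 50 × 18900 = 945000.
Difference = 37800 frames; B is ahead of A.

37800 frames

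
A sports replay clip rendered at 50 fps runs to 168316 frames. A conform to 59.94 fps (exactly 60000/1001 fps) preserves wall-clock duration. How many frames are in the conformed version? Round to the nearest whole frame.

Frames at target rate = 168316 × (60000/1001) / (50) = 201979200/1001 ≈ 201777.423.
Nearest whole frame: 201777.

201777 frames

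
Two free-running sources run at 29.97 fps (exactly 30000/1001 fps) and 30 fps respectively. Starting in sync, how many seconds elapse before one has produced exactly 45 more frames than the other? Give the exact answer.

1501.5 seconds

The gap grows by |30 − 30000/1001| = 30/1001 frames per second.
Time for a 45-frame gap: 45 ÷ (30/1001) = 1501.5 s.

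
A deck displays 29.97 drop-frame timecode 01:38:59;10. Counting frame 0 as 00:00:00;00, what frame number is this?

Complete 10-minute blocks: 9, each 17982 frames → 161838.
Remaining 8 whole minutes in the current block: 1800 + 7 × 1798 = 14386 frames.
Within the current minute: 59 × 30 + 10 − 2 = 1778 (labels ;00/;01 skipped at this minute). Total = 161838 + 14386 + 1778 = 178002.

178002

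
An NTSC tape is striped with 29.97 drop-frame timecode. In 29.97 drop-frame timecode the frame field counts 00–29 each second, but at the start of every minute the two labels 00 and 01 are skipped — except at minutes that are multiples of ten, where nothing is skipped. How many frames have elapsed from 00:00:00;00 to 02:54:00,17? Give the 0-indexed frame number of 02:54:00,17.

312903

As if non-drop at 30 labels/s: (2 × 3600 + 54 × 60 + 0) × 30 + 17 = 313217.
Minute boundaries passed: 174; those not divisible by 10: 174 − 17 = 157; dropped labels = 2 × 157 = 314.
Actual frame index = 313217 − 314 = 312903.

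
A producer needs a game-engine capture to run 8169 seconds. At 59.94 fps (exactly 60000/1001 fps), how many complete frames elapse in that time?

489650 frames

Frames = 8169 × 60000/1001 = 70020000/143 ≈ 489650.3497.
Complete frames: 489650.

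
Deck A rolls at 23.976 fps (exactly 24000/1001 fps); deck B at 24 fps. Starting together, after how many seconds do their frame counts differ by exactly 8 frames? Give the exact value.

The gap grows by |24 − 24000/1001| = 24/1001 frames per second.
Time for a 8-frame gap: 8 ÷ (24/1001) = 1001/3 s.

1001/3 seconds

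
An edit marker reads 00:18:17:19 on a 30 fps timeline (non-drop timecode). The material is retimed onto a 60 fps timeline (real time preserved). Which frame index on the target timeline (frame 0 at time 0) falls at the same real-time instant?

frame 65858

Source frame index: (0×3600 + 18×60 + 17) × 30 + 19 = 32929.
Real time: 32929 / (30) = 32929/30 s.
Target frame: (32929/30) × (60) = 65858.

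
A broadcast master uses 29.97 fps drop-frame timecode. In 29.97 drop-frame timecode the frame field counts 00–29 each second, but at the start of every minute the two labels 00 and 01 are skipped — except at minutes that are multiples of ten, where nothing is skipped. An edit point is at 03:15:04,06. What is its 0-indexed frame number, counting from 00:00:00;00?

350774

As if non-drop at 30 labels/s: (3 × 3600 + 15 × 60 + 4) × 30 + 6 = 351126.
Minute boundaries passed: 195; those not divisible by 10: 195 − 19 = 176; dropped labels = 2 × 176 = 352.
Actual frame index = 351126 − 352 = 350774.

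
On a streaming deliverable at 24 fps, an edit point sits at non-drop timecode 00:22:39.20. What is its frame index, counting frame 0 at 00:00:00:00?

32636

Total seconds to the label: (0 × 3600 + 22 × 60 + 39) = 1359.
Frame index = 1359 × 24 + 20 = 32636.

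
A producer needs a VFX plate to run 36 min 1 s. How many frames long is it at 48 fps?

103728 frames

36 min 1 s = 2161 s.
Frames = 2161 × 48 = 103728.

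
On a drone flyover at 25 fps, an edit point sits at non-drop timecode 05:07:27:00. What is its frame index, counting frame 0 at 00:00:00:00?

Total seconds to the label: (5 × 3600 + 7 × 60 + 27) = 18447.
Frame index = 18447 × 25 + 0 = 461175.

461175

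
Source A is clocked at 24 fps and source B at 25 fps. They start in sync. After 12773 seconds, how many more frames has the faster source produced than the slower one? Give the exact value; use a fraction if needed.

A emits 24 × 12773 = 306552 frames; B emits 25 × 12773 = 319325.
Difference = 12773 frames; B is ahead of A.

12773 frames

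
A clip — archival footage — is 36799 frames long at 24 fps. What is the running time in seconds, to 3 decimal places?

1533.292 seconds

Running time = 36799 × 1/24 = 36799/24 s ≈ 1533.292 s.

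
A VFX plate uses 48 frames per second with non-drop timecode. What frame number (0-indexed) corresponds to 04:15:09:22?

frame 734854

Total seconds to the label: (4 × 3600 + 15 × 60 + 9) = 15309.
Frame index = 15309 × 48 + 22 = 734854.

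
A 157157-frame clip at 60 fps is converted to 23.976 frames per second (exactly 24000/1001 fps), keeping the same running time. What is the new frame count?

Target frames = source frames × (target rate / source rate) = 157157 × (24000/1001)/(60) = 157157 × 400/1001 = 62800.

62800 frames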